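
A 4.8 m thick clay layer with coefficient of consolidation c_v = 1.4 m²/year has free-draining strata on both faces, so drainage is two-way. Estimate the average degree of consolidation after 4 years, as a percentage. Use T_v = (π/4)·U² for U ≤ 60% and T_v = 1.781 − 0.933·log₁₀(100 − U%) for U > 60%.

Drainage path length: H_d = H/2 = 2.4 m (double drainage).
T_v = c_v·t/H_d² = 1.4×4/2.4² = 0.97222.
T_v = 0.97222 corresponds to the U > 60% branch:
U = 1 − 10^((1.781 − T_v)/0.933)/100 = 0.9264

U ≈ 92.6 %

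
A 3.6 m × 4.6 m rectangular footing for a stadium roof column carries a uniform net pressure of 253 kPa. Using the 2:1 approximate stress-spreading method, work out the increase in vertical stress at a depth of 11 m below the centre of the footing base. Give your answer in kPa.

Δσ_z ≈ 18.4 kPa

By the 2:1 method the load spreads at 1 horizontal : 2 vertical, so at depth z the loaded area has grown by z in each plan dimension:
Δσ = qBL/((B+z)(L+z)) = 253×3.6×4.6/((3.6+11)(4.6+11)) = 18.395 kPa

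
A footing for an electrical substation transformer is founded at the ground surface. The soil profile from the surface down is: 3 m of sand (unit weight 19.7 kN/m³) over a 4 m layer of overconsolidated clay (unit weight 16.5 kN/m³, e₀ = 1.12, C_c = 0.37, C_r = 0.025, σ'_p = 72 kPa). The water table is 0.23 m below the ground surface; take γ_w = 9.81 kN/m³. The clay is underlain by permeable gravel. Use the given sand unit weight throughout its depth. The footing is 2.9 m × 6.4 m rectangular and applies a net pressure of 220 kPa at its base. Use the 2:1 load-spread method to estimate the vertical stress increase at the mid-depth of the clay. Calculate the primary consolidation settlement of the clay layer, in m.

S_c ≈ 0.0793 m

Mid-depth of clay below the ground surface: z = 3 + 4/2 = 5 m.
Total vertical stress at mid-clay: σ_v = 19.7×3 + 16.5×2 = 92.1 kPa.
Pore pressure: u = 9.81×(5 − 0.23) = 46.794 kPa.
Initial effective stress: σ'_0 = σ_v − u = 92.1 − 46.794 = 45.306 kPa.
Stress increase at mid-clay by the 2:1 spreading method:
Δσ = qBL/((B+z)(L+z)) = 220×2.9×6.4/((2.9+5)(6.4+5)) = 45.339 kPa
Final effective stress: σ'_f = 45.306 + 45.339 = 90.645 kPa.
σ'_f = 90.645 > σ'_p = 72 kPa, so the stress path crosses the preconsolidation pressure — recompression up to σ'_p, then virgin compression beyond:
S_c = H/(1+e₀)·[C_r·log₁₀(σ'_p/σ'_0) + C_c·log₁₀(σ'_f/σ'_p)]
    = 4/2.12 × [0.025×log₁₀(72/45.306) + 0.37×log₁₀(90.645/72)]
    = 1.8868 × [0.0050294 + 0.037004] = 0.07931 m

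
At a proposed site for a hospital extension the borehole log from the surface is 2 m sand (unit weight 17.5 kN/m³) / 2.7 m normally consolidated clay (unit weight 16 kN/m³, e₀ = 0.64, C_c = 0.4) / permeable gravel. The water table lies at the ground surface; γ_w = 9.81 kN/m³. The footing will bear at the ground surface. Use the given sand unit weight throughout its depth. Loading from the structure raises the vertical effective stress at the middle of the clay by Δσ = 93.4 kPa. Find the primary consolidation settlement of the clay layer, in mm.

Mid-depth of clay below the ground surface: z = 2 + 2.7/2 = 3.35 m.
Total vertical stress at mid-clay: σ_v = 17.5×2 + 16×1.35 = 56.6 kPa.
Pore pressure: u = 9.81×(3.35 − 0) = 32.864 kPa.
Initial effective stress: σ'_0 = σ_v − u = 56.6 − 32.864 = 23.736 kPa.
Final effective stress: σ'_f = σ'_0 + Δσ = 23.736 + 93.4 = 117.14 kPa.
Normally consolidated clay, so the full stress increment lies on the virgin compression line:
S_c = C_c·H/(1+e₀)·log₁₀(σ'_f/σ'_0) = 0.4×2.7/(1+0.64)×log₁₀(117.14/23.736)
    = 0.65854 × 0.6933 = 0.4566 m

S_c ≈ 457 mm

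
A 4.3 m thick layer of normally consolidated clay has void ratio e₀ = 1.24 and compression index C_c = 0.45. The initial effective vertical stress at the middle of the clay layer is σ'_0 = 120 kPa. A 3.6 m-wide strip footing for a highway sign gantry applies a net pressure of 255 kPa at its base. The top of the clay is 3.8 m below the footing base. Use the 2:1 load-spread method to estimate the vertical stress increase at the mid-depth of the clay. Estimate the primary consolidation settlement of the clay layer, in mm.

Mid-depth of clay below the footing base: z = 3.8 + 4.3/2 = 5.95 m.
Stress increase at mid-clay by the 2:1 spreading method:
Δσ = qB/(B+z) = 255×3.6/(3.6+5.95) = 96.126 kPa
Final effective stress: σ'_f = σ'_0 + Δσ = 120 + 96.126 = 216.13 kPa.
Normally consolidated clay, so the full stress increment lies on the virgin compression line:
S_c = C_c·H/(1+e₀)·log₁₀(σ'_f/σ'_0) = 0.45×4.3/(1+1.24)×log₁₀(216.13/120)
    = 0.86384 × 0.25553 = 0.2207 m

S_c ≈ 221 mm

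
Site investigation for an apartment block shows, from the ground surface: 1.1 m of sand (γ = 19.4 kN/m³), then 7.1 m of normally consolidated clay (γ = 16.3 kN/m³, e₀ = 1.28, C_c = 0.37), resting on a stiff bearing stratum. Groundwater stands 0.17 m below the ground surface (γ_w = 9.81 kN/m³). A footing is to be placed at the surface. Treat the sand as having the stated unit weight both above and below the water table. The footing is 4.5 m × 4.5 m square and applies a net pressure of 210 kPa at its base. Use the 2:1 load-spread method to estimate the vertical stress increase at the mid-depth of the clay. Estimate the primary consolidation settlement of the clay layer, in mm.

S_c ≈ 446 mm

Mid-depth of clay below the ground surface: z = 1.1 + 7.1/2 = 4.65 m.
Total vertical stress at mid-clay: σ_v = 19.4×1.1 + 16.3×3.55 = 79.205 kPa.
Pore pressure: u = 9.81×(4.65 − 0.17) = 43.949 kPa.
Initial effective stress: σ'_0 = σ_v − u = 79.205 − 43.949 = 35.256 kPa.
Stress increase at mid-clay by the 2:1 spreading method:
Δσ = qBL/((B+z)(L+z)) = 210×4.5×4.5/((4.5+4.65)(4.5+4.65)) = 50.793 kPa
Final effective stress: σ'_f = σ'_0 + Δσ = 35.256 + 50.793 = 86.049 kPa.
Normally consolidated clay, so the full stress increment lies on the virgin compression line:
S_c = C_c·H/(1+e₀)·log₁₀(σ'_f/σ'_0) = 0.37×7.1/(1+1.28)×log₁₀(86.049/35.256)
    = 1.1522 × 0.38751 = 0.4465 m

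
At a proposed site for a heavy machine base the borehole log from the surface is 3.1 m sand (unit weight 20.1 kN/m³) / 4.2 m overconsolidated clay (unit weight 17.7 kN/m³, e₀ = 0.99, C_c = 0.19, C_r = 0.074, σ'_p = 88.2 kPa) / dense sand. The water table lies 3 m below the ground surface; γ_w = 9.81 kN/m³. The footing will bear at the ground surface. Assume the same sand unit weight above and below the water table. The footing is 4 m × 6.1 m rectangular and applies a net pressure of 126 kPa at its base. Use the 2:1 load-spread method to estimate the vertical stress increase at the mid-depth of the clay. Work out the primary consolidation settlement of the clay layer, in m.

S_c ≈ 0.0428 m

Mid-depth of clay below the ground surface: z = 3.1 + 4.2/2 = 5.2 m.
Total vertical stress at mid-clay: σ_v = 20.1×3.1 + 17.7×2.1 = 99.48 kPa.
Pore pressure: u = 9.81×(5.2 − 3) = 21.582 kPa.
Initial effective stress: σ'_0 = σ_v − u = 99.48 − 21.582 = 77.898 kPa.
Stress increase at mid-clay by the 2:1 spreading method:
Δσ = qBL/((B+z)(L+z)) = 126×4×6.1/((4+5.2)(6.1+5.2)) = 29.573 kPa
Final effective stress: σ'_f = 77.898 + 29.573 = 107.47 kPa.
σ'_f = 107.47 > σ'_p = 88.2 kPa, so the stress path crosses the preconsolidation pressure — recompression up to σ'_p, then virgin compression beyond:
S_c = H/(1+e₀)·[C_r·log₁₀(σ'_p/σ'_0) + C_c·log₁₀(σ'_f/σ'_p)]
    = 4.2/1.99 × [0.074×log₁₀(88.2/77.898) + 0.19×log₁₀(107.47/88.2)]
    = 2.1106 × [0.0039917 + 0.016306] = 0.04284 m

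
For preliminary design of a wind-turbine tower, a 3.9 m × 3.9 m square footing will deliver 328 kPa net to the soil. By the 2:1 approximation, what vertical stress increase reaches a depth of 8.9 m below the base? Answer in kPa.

Δσ_z ≈ 30.4 kPa

By the 2:1 method the load spreads at 1 horizontal : 2 vertical, so at depth z the loaded area has grown by z in each plan dimension:
Δσ = qBL/((B+z)(L+z)) = 328×3.9×3.9/((3.9+8.9)(3.9+8.9)) = 30.45 kPa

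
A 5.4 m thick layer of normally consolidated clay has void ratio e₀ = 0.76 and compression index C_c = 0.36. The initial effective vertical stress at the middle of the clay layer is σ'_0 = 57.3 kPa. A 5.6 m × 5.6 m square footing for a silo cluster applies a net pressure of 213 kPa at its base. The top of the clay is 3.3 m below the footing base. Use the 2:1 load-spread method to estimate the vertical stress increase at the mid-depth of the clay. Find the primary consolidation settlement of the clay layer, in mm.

Mid-depth of clay below the footing base: z = 3.3 + 5.4/2 = 6 m.
Stress increase at mid-clay by the 2:1 spreading method:
Δσ = qBL/((B+z)(L+z)) = 213×5.6×5.6/((5.6+6)(5.6+6)) = 49.641 kPa
Final effective stress: σ'_f = σ'_0 + Δσ = 57.3 + 49.641 = 106.94 kPa.
Normally consolidated clay, so the full stress increment lies on the virgin compression line:
S_c = C_c·H/(1+e₀)·log₁₀(σ'_f/σ'_0) = 0.36×5.4/(1+0.76)×log₁₀(106.94/57.3)
    = 1.1045 × 0.27099 = 0.2993 m

S_c ≈ 299 mm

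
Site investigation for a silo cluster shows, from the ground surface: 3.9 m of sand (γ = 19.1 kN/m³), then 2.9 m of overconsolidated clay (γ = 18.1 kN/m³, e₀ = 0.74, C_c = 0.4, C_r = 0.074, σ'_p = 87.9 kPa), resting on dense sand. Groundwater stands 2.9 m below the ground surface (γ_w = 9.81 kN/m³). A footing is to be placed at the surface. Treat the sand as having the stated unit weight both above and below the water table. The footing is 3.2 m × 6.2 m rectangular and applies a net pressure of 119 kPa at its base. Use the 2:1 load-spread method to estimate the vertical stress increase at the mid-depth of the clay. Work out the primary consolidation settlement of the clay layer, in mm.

S_c ≈ 46.4 mm

Mid-depth of clay below the ground surface: z = 3.9 + 2.9/2 = 5.35 m.
Total vertical stress at mid-clay: σ_v = 19.1×3.9 + 18.1×1.45 = 100.74 kPa.
Pore pressure: u = 9.81×(5.35 − 2.9) = 24.035 kPa.
Initial effective stress: σ'_0 = σ_v − u = 100.74 − 24.035 = 76.705 kPa.
Stress increase at mid-clay by the 2:1 spreading method:
Δσ = qBL/((B+z)(L+z)) = 119×3.2×6.2/((3.2+5.35)(6.2+5.35)) = 23.908 kPa
Final effective stress: σ'_f = 76.705 + 23.908 = 100.61 kPa.
σ'_f = 100.61 > σ'_p = 87.9 kPa, so the stress path crosses the preconsolidation pressure — recompression up to σ'_p, then virgin compression beyond:
S_c = H/(1+e₀)·[C_r·log₁₀(σ'_p/σ'_0) + C_c·log₁₀(σ'_f/σ'_p)]
    = 2.9/1.74 × [0.074×log₁₀(87.9/76.705) + 0.4×log₁₀(100.61/87.9)]
    = 1.6667 × [0.0043782 + 0.023461] = 0.0464 m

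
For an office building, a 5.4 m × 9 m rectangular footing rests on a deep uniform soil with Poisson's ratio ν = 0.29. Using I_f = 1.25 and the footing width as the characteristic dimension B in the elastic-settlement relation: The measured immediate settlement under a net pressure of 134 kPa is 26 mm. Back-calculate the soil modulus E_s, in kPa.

E_s ≈ 31900 kPa

S_e = q·B·(1−ν²)/E_s · I_f  ⇒  E_s = q·B·(1−ν²)·I_f / S_e.
E_s = 134 × 5.4 × 0.9159 × 1.25 / 0.026 = 31860 kPa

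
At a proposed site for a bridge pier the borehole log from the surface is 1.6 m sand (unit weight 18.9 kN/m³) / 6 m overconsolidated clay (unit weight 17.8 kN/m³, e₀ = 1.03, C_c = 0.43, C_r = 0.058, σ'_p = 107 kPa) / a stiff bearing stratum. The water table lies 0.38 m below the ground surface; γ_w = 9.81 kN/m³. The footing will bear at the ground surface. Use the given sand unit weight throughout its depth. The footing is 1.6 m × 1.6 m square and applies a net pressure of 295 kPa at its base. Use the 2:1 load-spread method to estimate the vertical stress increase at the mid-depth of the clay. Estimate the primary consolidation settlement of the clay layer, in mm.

Mid-depth of clay below the ground surface: z = 1.6 + 6/2 = 4.6 m.
Total vertical stress at mid-clay: σ_v = 18.9×1.6 + 17.8×3 = 83.64 kPa.
Pore pressure: u = 9.81×(4.6 − 0.38) = 41.398 kPa.
Initial effective stress: σ'_0 = σ_v − u = 83.64 − 41.398 = 42.242 kPa.
Stress increase at mid-clay by the 2:1 spreading method:
Δσ = qBL/((B+z)(L+z)) = 295×1.6×1.6/((1.6+4.6)(1.6+4.6)) = 19.646 kPa
Final effective stress: σ'_f = 42.242 + 19.646 = 61.888 kPa.
σ'_f = 61.888 ≤ σ'_p = 107 kPa, so the clay remains overconsolidated and only the recompression index applies:
S_c = C_r·H/(1+e₀)·log₁₀(σ'_f/σ'_0) = 0.058×6/2.03×log₁₀(61.888/42.242)
    = 0.17143 × 0.16586 = 0.02843 m

S_c ≈ 28.4 mm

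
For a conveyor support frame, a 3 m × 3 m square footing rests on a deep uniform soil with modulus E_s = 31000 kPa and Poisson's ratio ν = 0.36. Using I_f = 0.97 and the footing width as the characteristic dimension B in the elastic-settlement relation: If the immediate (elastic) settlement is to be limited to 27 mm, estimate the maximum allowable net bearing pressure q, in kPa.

q ≈ 330 kPa

S_e = q·B·(1−ν²)/E_s · I_f  ⇒  q = S_e·E_s / (B·(1−ν²)·I_f).
q = 0.027 × 31000 / (3 × 0.8704 × 0.97) = 330.5 kPa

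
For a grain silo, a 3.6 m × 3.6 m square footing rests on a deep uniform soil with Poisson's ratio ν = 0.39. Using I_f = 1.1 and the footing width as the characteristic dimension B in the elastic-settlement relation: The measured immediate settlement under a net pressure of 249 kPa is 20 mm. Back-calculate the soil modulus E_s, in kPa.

S_e = q·B·(1−ν²)/E_s · I_f  ⇒  E_s = q·B·(1−ν²)·I_f / S_e.
E_s = 249 × 3.6 × 0.8479 × 1.1 / 0.02 = 41800 kPa

E_s ≈ 41800 kPa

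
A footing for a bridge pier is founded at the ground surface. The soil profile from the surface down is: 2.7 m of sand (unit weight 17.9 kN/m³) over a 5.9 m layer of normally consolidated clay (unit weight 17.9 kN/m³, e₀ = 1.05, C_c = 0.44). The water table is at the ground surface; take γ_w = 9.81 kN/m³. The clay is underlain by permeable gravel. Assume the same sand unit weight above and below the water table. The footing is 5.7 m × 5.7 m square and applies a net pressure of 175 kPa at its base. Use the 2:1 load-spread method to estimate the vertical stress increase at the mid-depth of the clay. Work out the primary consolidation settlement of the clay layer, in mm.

S_c ≈ 372 mm

Mid-depth of clay below the ground surface: z = 2.7 + 5.9/2 = 5.65 m.
Total vertical stress at mid-clay: σ_v = 17.9×2.7 + 17.9×2.95 = 101.13 kPa.
Pore pressure: u = 9.81×(5.65 − 0) = 55.427 kPa.
Initial effective stress: σ'_0 = σ_v − u = 101.13 − 55.427 = 45.703 kPa.
Stress increase at mid-clay by the 2:1 spreading method:
Δσ = qBL/((B+z)(L+z)) = 175×5.7×5.7/((5.7+5.65)(5.7+5.65)) = 44.136 kPa
Final effective stress: σ'_f = σ'_0 + Δσ = 45.703 + 44.136 = 89.839 kPa.
Normally consolidated clay, so the full stress increment lies on the virgin compression line:
S_c = C_c·H/(1+e₀)·log₁₀(σ'_f/σ'_0) = 0.44×5.9/(1+1.05)×log₁₀(89.839/45.703)
    = 1.2663 × 0.29352 = 0.3717 m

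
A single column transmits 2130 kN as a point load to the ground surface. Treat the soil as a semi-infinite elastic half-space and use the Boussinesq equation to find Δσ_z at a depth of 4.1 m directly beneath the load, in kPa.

Δσ_z ≈ 60.5 kPa

Boussinesq vertical stress below a point load on an elastic half-space:
Δσ_z = 3P/(2πz²) · [1 + (r/z)²]^(−5/2)
r/z = 0/4.1 = 0; [1+(r/z)²]^(−5/2) = 1.
Δσ_z = 3×2130/(2π×4.1²) × 1 = 60.5 × 1 = 60.5 kPa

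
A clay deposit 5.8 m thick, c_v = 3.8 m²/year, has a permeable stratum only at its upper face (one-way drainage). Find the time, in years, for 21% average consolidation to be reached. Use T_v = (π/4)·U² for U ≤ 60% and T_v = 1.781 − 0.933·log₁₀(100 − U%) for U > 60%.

Drainage path length: H_d = H = 5.8 m (single drainage).
U ≤ 60%: T_v = (π/4)·U² = (π/4)×0.21² = 0.034636.
t = T_v·H_d²/c_v = 0.034636×5.8²/3.8 = 0.3066 years.

t ≈ 0.307 years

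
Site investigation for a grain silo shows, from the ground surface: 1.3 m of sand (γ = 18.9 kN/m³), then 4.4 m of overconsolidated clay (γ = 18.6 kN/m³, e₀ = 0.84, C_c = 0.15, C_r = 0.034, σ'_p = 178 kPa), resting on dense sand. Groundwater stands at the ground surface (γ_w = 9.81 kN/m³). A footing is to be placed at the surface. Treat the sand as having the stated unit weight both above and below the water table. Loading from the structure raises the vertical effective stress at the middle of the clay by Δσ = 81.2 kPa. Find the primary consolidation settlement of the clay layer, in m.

Mid-depth of clay below the ground surface: z = 1.3 + 4.4/2 = 3.5 m.
Total vertical stress at mid-clay: σ_v = 18.9×1.3 + 18.6×2.2 = 65.49 kPa.
Pore pressure: u = 9.81×(3.5 − 0) = 34.335 kPa.
Initial effective stress: σ'_0 = σ_v − u = 65.49 − 34.335 = 31.155 kPa.
Final effective stress: σ'_f = 31.155 + 81.2 = 112.36 kPa.
σ'_f = 112.36 ≤ σ'_p = 178 kPa, so the clay remains overconsolidated and only the recompression index applies:
S_c = C_r·H/(1+e₀)·log₁₀(σ'_f/σ'_0) = 0.034×4.4/1.84×log₁₀(112.36/31.155)
    = 0.081304 × 0.55708 = 0.04529 m

S_c ≈ 0.0453 m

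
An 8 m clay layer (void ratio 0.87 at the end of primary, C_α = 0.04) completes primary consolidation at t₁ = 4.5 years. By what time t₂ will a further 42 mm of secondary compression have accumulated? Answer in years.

S_s = C_α·H/(1+e_p)·log₁₀(t₂/t₁) ⇒ log₁₀(t₂/t₁) = S_s·(1+e_p)/(C_α·H).
log₁₀(t₂/t₁) = 0.042 × (1+0.87) / (0.04×8) = 0.2454
t₂ = t₁ × 10^0.2454 = 4.5 × 1.76 = 7.919 years

t₂ ≈ 7.92 years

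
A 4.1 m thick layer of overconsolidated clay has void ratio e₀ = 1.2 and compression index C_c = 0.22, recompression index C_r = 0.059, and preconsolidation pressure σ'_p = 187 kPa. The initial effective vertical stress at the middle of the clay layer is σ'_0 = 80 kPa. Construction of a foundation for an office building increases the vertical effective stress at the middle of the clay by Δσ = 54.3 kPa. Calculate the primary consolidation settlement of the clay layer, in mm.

Final effective stress: σ'_f = 80 + 54.3 = 134.3 kPa.
σ'_f = 134.3 ≤ σ'_p = 187 kPa, so the clay remains overconsolidated and only the recompression index applies:
S_c = C_r·H/(1+e₀)·log₁₀(σ'_f/σ'_0) = 0.059×4.1/2.2×log₁₀(134.3/80)
    = 0.10995 × 0.22499 = 0.02474 m

S_c ≈ 24.7 mm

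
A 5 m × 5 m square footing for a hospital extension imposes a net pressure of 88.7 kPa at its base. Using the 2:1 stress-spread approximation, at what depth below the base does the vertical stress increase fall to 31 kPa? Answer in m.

2:1 spreading — at depth z the loaded area has grown by z in each plan dimension:
qB²/(B+z)² = Δσ_z ⇒ z = B(√(q/Δσ_z) − 1) = 5×(√(88.7/31) − 1) = 3.458 m

z ≈ 3.46 m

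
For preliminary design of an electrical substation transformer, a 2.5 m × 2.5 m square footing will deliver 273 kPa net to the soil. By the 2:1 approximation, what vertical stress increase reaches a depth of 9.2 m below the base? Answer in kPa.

Δσ_z ≈ 12.5 kPa

By the 2:1 method the load spreads at 1 horizontal : 2 vertical, so at depth z the loaded area has grown by z in each plan dimension:
Δσ = qBL/((B+z)(L+z)) = 273×2.5×2.5/((2.5+9.2)(2.5+9.2)) = 12.464 kPa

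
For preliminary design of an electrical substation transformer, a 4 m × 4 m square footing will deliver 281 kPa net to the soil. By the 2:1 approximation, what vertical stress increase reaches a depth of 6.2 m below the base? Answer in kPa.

By the 2:1 method the load spreads at 1 horizontal : 2 vertical, so at depth z the loaded area has grown by z in each plan dimension:
Δσ = qBL/((B+z)(L+z)) = 281×4×4/((4+6.2)(4+6.2)) = 43.214 kPa

Δσ_z ≈ 43.2 kPa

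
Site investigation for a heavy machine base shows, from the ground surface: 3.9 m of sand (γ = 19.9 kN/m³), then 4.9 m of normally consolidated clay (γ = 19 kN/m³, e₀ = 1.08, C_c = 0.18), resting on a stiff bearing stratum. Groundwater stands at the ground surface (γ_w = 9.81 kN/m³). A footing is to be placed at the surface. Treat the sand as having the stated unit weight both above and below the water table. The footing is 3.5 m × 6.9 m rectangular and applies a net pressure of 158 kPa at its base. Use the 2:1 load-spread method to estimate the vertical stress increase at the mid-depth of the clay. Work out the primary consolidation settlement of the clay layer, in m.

S_c ≈ 0.0713 m

Mid-depth of clay below the ground surface: z = 3.9 + 4.9/2 = 6.35 m.
Total vertical stress at mid-clay: σ_v = 19.9×3.9 + 19×2.45 = 124.16 kPa.
Pore pressure: u = 9.81×(6.35 − 0) = 62.294 kPa.
Initial effective stress: σ'_0 = σ_v − u = 124.16 − 62.294 = 61.866 kPa.
Stress increase at mid-clay by the 2:1 spreading method:
Δσ = qBL/((B+z)(L+z)) = 158×3.5×6.9/((3.5+6.35)(6.9+6.35)) = 29.236 kPa
Final effective stress: σ'_f = σ'_0 + Δσ = 61.866 + 29.236 = 91.102 kPa.
Normally consolidated clay, so the full stress increment lies on the virgin compression line:
S_c = C_c·H/(1+e₀)·log₁₀(σ'_f/σ'_0) = 0.18×4.9/(1+1.08)×log₁₀(91.102/61.866)
    = 0.42404 × 0.16808 = 0.07127 m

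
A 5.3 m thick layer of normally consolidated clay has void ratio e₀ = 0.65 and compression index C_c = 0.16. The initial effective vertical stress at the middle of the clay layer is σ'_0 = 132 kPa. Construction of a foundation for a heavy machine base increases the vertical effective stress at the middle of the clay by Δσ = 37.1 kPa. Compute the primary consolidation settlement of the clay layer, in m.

Final effective stress: σ'_f = σ'_0 + Δσ = 132 + 37.1 = 169.1 kPa.
Normally consolidated clay, so the full stress increment lies on the virgin compression line:
S_c = C_c·H/(1+e₀)·log₁₀(σ'_f/σ'_0) = 0.16×5.3/(1+0.65)×log₁₀(169.1/132)
    = 0.51394 × 0.10757 = 0.05528 m

S_c ≈ 0.0553 m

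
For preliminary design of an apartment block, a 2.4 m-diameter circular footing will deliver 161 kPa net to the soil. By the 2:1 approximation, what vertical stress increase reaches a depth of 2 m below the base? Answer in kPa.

By the 2:1 method the load spreads at 1 horizontal : 2 vertical, so at depth z the loaded area has grown by z in each plan dimension:
Δσ ≈ qD²/(D+z)² = 161×2.4²/(2.4+2)² = 47.901 kPa

Δσ_z ≈ 47.9 kPa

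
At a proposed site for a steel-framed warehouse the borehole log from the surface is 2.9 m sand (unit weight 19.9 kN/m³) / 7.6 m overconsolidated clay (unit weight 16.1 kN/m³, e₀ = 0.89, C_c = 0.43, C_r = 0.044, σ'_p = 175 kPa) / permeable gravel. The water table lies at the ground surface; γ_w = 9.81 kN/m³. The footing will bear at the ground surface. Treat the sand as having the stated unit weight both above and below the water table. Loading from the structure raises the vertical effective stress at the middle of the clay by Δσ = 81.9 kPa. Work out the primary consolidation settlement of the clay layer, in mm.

Mid-depth of clay below the ground surface: z = 2.9 + 7.6/2 = 6.7 m.
Total vertical stress at mid-clay: σ_v = 19.9×2.9 + 16.1×3.8 = 118.89 kPa.
Pore pressure: u = 9.81×(6.7 − 0) = 65.727 kPa.
Initial effective stress: σ'_0 = σ_v − u = 118.89 − 65.727 = 53.163 kPa.
Final effective stress: σ'_f = 53.163 + 81.9 = 135.06 kPa.
σ'_f = 135.06 ≤ σ'_p = 175 kPa, so the clay remains overconsolidated and only the recompression index applies:
S_c = C_r·H/(1+e₀)·log₁₀(σ'_f/σ'_0) = 0.044×7.6/1.89×log₁₀(135.06/53.163)
    = 0.17693 × 0.40492 = 0.07164 m

S_c ≈ 71.6 mm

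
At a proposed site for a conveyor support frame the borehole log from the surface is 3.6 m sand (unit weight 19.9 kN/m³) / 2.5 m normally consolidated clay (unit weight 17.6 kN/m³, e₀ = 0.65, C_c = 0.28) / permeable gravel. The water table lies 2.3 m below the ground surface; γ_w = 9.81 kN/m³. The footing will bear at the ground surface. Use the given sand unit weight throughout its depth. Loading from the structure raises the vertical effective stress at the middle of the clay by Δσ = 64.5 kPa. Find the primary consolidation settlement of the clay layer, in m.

S_c ≈ 0.122 m

Mid-depth of clay below the ground surface: z = 3.6 + 2.5/2 = 4.85 m.
Total vertical stress at mid-clay: σ_v = 19.9×3.6 + 17.6×1.25 = 93.64 kPa.
Pore pressure: u = 9.81×(4.85 − 2.3) = 25.015 kPa.
Initial effective stress: σ'_0 = σ_v − u = 93.64 − 25.015 = 68.625 kPa.
Final effective stress: σ'_f = σ'_0 + Δσ = 68.625 + 64.5 = 133.12 kPa.
Normally consolidated clay, so the full stress increment lies on the virgin compression line:
S_c = C_c·H/(1+e₀)·log₁₀(σ'_f/σ'_0) = 0.28×2.5/(1+0.65)×log₁₀(133.12/68.625)
    = 0.42424 × 0.28776 = 0.1221 m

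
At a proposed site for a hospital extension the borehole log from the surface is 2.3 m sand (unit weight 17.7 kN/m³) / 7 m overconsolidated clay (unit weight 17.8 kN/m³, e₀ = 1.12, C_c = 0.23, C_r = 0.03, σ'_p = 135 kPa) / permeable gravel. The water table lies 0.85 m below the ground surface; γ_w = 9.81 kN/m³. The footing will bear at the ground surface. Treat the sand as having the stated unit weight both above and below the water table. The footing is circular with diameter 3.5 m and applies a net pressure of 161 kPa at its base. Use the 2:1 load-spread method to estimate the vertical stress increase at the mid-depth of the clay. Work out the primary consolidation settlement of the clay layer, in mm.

S_c ≈ 15 mm

Mid-depth of clay below the ground surface: z = 2.3 + 7/2 = 5.8 m.
Total vertical stress at mid-clay: σ_v = 17.7×2.3 + 17.8×3.5 = 103.01 kPa.
Pore pressure: u = 9.81×(5.8 − 0.85) = 48.56 kPa.
Initial effective stress: σ'_0 = σ_v − u = 103.01 − 48.56 = 54.45 kPa.
Stress increase at mid-clay by the 2:1 spreading method:
Δσ ≈ qD²/(D+z)² = 161×3.5²/(3.5+5.8)² = 22.803 kPa
Final effective stress: σ'_f = 54.45 + 22.803 = 77.253 kPa.
σ'_f = 77.253 ≤ σ'_p = 135 kPa, so the clay remains overconsolidated and only the recompression index applies:
S_c = C_r·H/(1+e₀)·log₁₀(σ'_f/σ'_0) = 0.03×7/2.12×log₁₀(77.253/54.45)
    = 0.099057 × 0.15192 = 0.01505 m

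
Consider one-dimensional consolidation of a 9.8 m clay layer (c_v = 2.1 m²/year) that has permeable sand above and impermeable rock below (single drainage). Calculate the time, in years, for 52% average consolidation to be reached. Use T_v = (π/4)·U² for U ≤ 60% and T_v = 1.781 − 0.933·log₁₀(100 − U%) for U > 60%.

Drainage path length: H_d = H = 9.8 m (single drainage).
U ≤ 60%: T_v = (π/4)·U² = (π/4)×0.52² = 0.21237.
t = T_v·H_d²/c_v = 0.21237×9.8²/2.1 = 9.712 years.

t ≈ 9.71 years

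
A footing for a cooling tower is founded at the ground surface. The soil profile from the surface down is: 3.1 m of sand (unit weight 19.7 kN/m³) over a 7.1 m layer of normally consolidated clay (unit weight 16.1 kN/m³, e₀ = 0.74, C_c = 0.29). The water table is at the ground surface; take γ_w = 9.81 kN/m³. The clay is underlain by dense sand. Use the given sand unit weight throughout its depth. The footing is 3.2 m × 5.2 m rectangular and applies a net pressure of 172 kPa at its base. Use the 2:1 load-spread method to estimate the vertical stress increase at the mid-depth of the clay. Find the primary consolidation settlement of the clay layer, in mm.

S_c ≈ 195 mm

Mid-depth of clay below the ground surface: z = 3.1 + 7.1/2 = 6.65 m.
Total vertical stress at mid-clay: σ_v = 19.7×3.1 + 16.1×3.55 = 118.22 kPa.
Pore pressure: u = 9.81×(6.65 − 0) = 65.237 kPa.
Initial effective stress: σ'_0 = σ_v − u = 118.22 − 65.237 = 52.983 kPa.
Stress increase at mid-clay by the 2:1 spreading method:
Δσ = qBL/((B+z)(L+z)) = 172×3.2×5.2/((3.2+6.65)(5.2+6.65)) = 24.52 kPa
Final effective stress: σ'_f = σ'_0 + Δσ = 52.983 + 24.52 = 77.503 kPa.
Normally consolidated clay, so the full stress increment lies on the virgin compression line:
S_c = C_c·H/(1+e₀)·log₁₀(σ'_f/σ'_0) = 0.29×7.1/(1+0.74)×log₁₀(77.503/52.983)
    = 1.1833 × 0.16518 = 0.1955 m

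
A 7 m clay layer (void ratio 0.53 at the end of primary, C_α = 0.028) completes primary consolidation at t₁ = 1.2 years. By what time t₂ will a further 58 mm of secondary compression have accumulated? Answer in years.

t₂ ≈ 3.4 years

S_s = C_α·H/(1+e_p)·log₁₀(t₂/t₁) ⇒ log₁₀(t₂/t₁) = S_s·(1+e_p)/(C_α·H).
log₁₀(t₂/t₁) = 0.058 × (1+0.53) / (0.028×7) = 0.4528
t₂ = t₁ × 10^0.4528 = 1.2 × 2.836 = 3.404 years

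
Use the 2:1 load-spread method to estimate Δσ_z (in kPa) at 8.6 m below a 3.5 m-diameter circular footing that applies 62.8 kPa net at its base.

By the 2:1 method the load spreads at 1 horizontal : 2 vertical, so at depth z the loaded area has grown by z in each plan dimension:
Δσ ≈ qD²/(D+z)² = 62.8×3.5²/(3.5+8.6)² = 5.2544 kPa

Δσ_z ≈ 5.25 kPa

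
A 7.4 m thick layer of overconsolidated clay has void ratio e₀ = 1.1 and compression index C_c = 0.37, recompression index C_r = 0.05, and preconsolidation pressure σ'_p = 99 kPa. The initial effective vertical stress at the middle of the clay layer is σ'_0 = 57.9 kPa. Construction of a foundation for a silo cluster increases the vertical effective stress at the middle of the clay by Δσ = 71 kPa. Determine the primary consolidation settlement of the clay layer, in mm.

S_c ≈ 190 mm

Final effective stress: σ'_f = 57.9 + 71 = 128.9 kPa.
σ'_f = 128.9 > σ'_p = 99 kPa, so the stress path crosses the preconsolidation pressure — recompression up to σ'_p, then virgin compression beyond:
S_c = H/(1+e₀)·[C_r·log₁₀(σ'_p/σ'_0) + C_c·log₁₀(σ'_f/σ'_p)]
    = 7.4/2.1 × [0.05×log₁₀(99/57.9) + 0.37×log₁₀(128.9/99)]
    = 3.5238 × [0.011648 + 0.042409] = 0.1905 m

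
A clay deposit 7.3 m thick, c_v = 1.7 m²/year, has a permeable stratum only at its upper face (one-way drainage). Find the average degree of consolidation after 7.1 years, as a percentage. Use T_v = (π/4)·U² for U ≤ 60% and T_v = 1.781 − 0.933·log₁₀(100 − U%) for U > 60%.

U ≈ 53.7 %

Drainage path length: H_d = H = 7.3 m (single drainage).
T_v = c_v·t/H_d² = 1.7×7.1/7.3² = 0.2265.
T_v = 0.2265 corresponds to the U ≤ 60% branch:
U = √(4T_v/π) = 0.537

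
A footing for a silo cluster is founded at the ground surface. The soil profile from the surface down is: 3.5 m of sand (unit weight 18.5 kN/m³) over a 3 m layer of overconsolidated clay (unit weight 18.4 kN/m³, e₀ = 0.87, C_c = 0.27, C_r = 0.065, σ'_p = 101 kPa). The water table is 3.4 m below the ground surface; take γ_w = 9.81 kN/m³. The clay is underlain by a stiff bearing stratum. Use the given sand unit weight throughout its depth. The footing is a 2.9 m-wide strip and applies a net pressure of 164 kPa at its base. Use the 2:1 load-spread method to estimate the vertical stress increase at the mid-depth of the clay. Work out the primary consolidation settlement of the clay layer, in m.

Mid-depth of clay below the ground surface: z = 3.5 + 3/2 = 5 m.
Total vertical stress at mid-clay: σ_v = 18.5×3.5 + 18.4×1.5 = 92.35 kPa.
Pore pressure: u = 9.81×(5 − 3.4) = 15.696 kPa.
Initial effective stress: σ'_0 = σ_v − u = 92.35 − 15.696 = 76.654 kPa.
Stress increase at mid-clay by the 2:1 spreading method:
Δσ = qB/(B+z) = 164×2.9/(2.9+5) = 60.203 kPa
Final effective stress: σ'_f = 76.654 + 60.203 = 136.86 kPa.
σ'_f = 136.86 > σ'_p = 101 kPa, so the stress path crosses the preconsolidation pressure — recompression up to σ'_p, then virgin compression beyond:
S_c = H/(1+e₀)·[C_r·log₁₀(σ'_p/σ'_0) + C_c·log₁₀(σ'_f/σ'_p)]
    = 3/1.87 × [0.065×log₁₀(101/76.654) + 0.27×log₁₀(136.86/101)]
    = 1.6043 × [0.0077861 + 0.035628] = 0.06965 m

S_c ≈ 0.0696 m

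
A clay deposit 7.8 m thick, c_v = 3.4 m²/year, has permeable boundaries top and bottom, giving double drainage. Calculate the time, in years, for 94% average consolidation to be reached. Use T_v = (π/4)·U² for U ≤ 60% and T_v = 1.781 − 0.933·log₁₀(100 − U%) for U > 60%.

Drainage path length: H_d = H/2 = 3.9 m (double drainage).
U > 60%: T_v = 1.781 − 0.933·log₁₀(100 − 94) = 1.055.
t = T_v·H_d²/c_v = 1.055×3.9²/3.4 = 4.72 years.

t ≈ 4.72 years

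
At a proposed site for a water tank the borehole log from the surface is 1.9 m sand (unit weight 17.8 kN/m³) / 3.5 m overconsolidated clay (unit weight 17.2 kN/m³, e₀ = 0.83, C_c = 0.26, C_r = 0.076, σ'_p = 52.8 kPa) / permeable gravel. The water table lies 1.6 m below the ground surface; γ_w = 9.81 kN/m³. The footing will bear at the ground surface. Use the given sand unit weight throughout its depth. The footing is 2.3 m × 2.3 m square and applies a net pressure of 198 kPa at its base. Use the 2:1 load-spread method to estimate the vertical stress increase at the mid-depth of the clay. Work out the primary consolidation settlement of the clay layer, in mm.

S_c ≈ 82.9 mm

Mid-depth of clay below the ground surface: z = 1.9 + 3.5/2 = 3.65 m.
Total vertical stress at mid-clay: σ_v = 17.8×1.9 + 17.2×1.75 = 63.92 kPa.
Pore pressure: u = 9.81×(3.65 − 1.6) = 20.11 kPa.
Initial effective stress: σ'_0 = σ_v − u = 63.92 − 20.11 = 43.81 kPa.
Stress increase at mid-clay by the 2:1 spreading method:
Δσ = qBL/((B+z)(L+z)) = 198×2.3×2.3/((2.3+3.65)(2.3+3.65)) = 29.586 kPa
Final effective stress: σ'_f = 43.81 + 29.586 = 73.396 kPa.
σ'_f = 73.396 > σ'_p = 52.8 kPa, so the stress path crosses the preconsolidation pressure — recompression up to σ'_p, then virgin compression beyond:
S_c = H/(1+e₀)·[C_r·log₁₀(σ'_p/σ'_0) + C_c·log₁₀(σ'_f/σ'_p)]
    = 3.5/1.83 × [0.076×log₁₀(52.8/43.81) + 0.26×log₁₀(73.396/52.8)]
    = 1.9126 × [0.0061606 + 0.03719] = 0.08291 m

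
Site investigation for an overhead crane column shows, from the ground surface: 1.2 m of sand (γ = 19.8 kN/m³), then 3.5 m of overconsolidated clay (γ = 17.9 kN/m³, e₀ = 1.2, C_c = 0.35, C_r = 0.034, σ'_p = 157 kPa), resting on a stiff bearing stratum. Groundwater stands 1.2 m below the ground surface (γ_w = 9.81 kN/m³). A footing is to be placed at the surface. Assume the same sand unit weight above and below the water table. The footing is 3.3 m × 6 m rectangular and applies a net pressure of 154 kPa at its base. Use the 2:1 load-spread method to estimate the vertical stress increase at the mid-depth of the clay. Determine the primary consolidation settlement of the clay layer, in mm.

S_c ≈ 20.9 mm

Mid-depth of clay below the ground surface: z = 1.2 + 3.5/2 = 2.95 m.
Total vertical stress at mid-clay: σ_v = 19.8×1.2 + 17.9×1.75 = 55.085 kPa.
Pore pressure: u = 9.81×(2.95 − 1.2) = 17.168 kPa.
Initial effective stress: σ'_0 = σ_v − u = 55.085 − 17.168 = 37.917 kPa.
Stress increase at mid-clay by the 2:1 spreading method:
Δσ = qBL/((B+z)(L+z)) = 154×3.3×6/((3.3+2.95)(6+2.95)) = 54.511 kPa
Final effective stress: σ'_f = 37.917 + 54.511 = 92.428 kPa.
σ'_f = 92.428 ≤ σ'_p = 157 kPa, so the clay remains overconsolidated and only the recompression index applies:
S_c = C_r·H/(1+e₀)·log₁₀(σ'_f/σ'_0) = 0.034×3.5/2.2×log₁₀(92.428/37.917)
    = 0.054091 × 0.38697 = 0.02093 m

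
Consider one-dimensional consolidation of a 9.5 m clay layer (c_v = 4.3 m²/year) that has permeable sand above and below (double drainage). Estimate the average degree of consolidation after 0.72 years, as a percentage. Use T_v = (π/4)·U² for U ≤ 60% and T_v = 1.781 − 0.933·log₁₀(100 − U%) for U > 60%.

U ≈ 41.8 %

Drainage path length: H_d = H/2 = 4.75 m (double drainage).
T_v = c_v·t/H_d² = 4.3×0.72/4.75² = 0.13722.
T_v = 0.13722 corresponds to the U ≤ 60% branch:
U = √(4T_v/π) = 0.418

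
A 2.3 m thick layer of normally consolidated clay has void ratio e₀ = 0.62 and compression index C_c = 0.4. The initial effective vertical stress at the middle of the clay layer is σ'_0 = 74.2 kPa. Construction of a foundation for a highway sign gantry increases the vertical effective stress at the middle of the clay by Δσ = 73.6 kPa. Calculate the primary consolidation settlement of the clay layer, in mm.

S_c ≈ 170 mm

Final effective stress: σ'_f = σ'_0 + Δσ = 74.2 + 73.6 = 147.8 kPa.
Normally consolidated clay, so the full stress increment lies on the virgin compression line:
S_c = C_c·H/(1+e₀)·log₁₀(σ'_f/σ'_0) = 0.4×2.3/(1+0.62)×log₁₀(147.8/74.2)
    = 0.5679 × 0.29927 = 0.17 m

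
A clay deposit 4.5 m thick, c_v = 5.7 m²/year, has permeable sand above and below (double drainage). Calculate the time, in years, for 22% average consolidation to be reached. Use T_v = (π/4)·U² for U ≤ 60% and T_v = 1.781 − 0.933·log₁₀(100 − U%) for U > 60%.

Drainage path length: H_d = H/2 = 2.25 m (double drainage).
U ≤ 60%: T_v = (π/4)·U² = (π/4)×0.22² = 0.038013.
t = T_v·H_d²/c_v = 0.038013×2.25²/5.7 = 0.03376 years.

t ≈ 0.0338 years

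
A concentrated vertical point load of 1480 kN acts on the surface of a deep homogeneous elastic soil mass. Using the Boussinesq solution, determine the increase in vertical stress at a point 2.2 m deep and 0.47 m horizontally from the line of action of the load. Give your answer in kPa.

Δσ_z ≈ 131 kPa

Boussinesq vertical stress below a point load on an elastic half-space:
Δσ_z = 3P/(2πz²) · [1 + (r/z)²]^(−5/2)
r/z = 0.47/2.2 = 0.21364; [1+(r/z)²]^(−5/2) = 0.89443.
Δσ_z = 3×1480/(2π×2.2²) × 0.89443 = 146 × 0.89443 = 130.6 kPa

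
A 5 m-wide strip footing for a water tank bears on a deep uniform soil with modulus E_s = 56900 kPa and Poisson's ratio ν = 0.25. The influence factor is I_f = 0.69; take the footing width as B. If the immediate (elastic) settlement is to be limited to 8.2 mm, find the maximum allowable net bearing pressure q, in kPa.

q ≈ 144 kPa

S_e = q·B·(1−ν²)/E_s · I_f  ⇒  q = S_e·E_s / (B·(1−ν²)·I_f).
q = 0.0082 × 56900 / (5 × 0.9375 × 0.69) = 144.3 kPa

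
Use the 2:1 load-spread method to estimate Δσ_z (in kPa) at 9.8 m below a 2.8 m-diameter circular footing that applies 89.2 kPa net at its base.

Δσ_z ≈ 4.4 kPa

By the 2:1 method the load spreads at 1 horizontal : 2 vertical, so at depth z the loaded area has grown by z in each plan dimension:
Δσ ≈ qD²/(D+z)² = 89.2×2.8²/(2.8+9.8)² = 4.4049 kPa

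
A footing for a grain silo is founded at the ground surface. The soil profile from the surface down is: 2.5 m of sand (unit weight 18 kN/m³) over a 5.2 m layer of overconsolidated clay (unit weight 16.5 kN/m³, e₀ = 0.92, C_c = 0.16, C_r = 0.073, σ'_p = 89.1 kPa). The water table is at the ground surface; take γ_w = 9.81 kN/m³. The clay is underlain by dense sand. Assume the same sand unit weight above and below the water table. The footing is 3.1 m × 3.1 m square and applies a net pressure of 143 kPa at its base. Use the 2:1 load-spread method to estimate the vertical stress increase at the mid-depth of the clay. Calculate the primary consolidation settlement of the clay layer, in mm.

Mid-depth of clay below the ground surface: z = 2.5 + 5.2/2 = 5.1 m.
Total vertical stress at mid-clay: σ_v = 18×2.5 + 16.5×2.6 = 87.9 kPa.
Pore pressure: u = 9.81×(5.1 − 0) = 50.031 kPa.
Initial effective stress: σ'_0 = σ_v − u = 87.9 − 50.031 = 37.869 kPa.
Stress increase at mid-clay by the 2:1 spreading method:
Δσ = qBL/((B+z)(L+z)) = 143×3.1×3.1/((3.1+5.1)(3.1+5.1)) = 20.438 kPa
Final effective stress: σ'_f = 37.869 + 20.438 = 58.307 kPa.
σ'_f = 58.307 ≤ σ'_p = 89.1 kPa, so the clay remains overconsolidated and only the recompression index applies:
S_c = C_r·H/(1+e₀)·log₁₀(σ'_f/σ'_0) = 0.073×5.2/1.92×log₁₀(58.307/37.869)
    = 0.19771 × 0.18744 = 0.03706 m

S_c ≈ 37.1 mm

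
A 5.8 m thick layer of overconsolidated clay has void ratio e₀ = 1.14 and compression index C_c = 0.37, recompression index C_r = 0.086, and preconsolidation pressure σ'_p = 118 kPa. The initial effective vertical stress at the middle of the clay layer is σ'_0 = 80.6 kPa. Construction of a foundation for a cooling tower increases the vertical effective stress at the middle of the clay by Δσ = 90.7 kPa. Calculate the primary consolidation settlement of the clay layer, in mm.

S_c ≈ 201 mm

Final effective stress: σ'_f = 80.6 + 90.7 = 171.3 kPa.
σ'_f = 171.3 > σ'_p = 118 kPa, so the stress path crosses the preconsolidation pressure — recompression up to σ'_p, then virgin compression beyond:
S_c = H/(1+e₀)·[C_r·log₁₀(σ'_p/σ'_0) + C_c·log₁₀(σ'_f/σ'_p)]
    = 5.8/2.14 × [0.086×log₁₀(118/80.6) + 0.37×log₁₀(171.3/118)]
    = 2.7103 × [0.014237 + 0.059894] = 0.2009 m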